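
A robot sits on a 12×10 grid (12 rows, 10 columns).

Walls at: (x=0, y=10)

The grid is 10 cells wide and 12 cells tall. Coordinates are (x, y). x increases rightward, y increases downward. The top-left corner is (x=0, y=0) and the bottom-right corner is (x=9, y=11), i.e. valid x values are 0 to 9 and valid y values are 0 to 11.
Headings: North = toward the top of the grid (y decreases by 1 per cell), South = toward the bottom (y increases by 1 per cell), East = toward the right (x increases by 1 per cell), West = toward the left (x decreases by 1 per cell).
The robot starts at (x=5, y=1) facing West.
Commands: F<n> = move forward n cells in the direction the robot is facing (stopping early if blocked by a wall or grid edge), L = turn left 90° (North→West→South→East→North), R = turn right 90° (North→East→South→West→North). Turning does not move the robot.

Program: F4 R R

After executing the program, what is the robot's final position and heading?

Answer: Final position: (x=1, y=1), facing East

Derivation:
Start: (x=5, y=1), facing West
  F4: move forward 4, now at (x=1, y=1)
  R: turn right, now facing North
  R: turn right, now facing East
Final: (x=1, y=1), facing East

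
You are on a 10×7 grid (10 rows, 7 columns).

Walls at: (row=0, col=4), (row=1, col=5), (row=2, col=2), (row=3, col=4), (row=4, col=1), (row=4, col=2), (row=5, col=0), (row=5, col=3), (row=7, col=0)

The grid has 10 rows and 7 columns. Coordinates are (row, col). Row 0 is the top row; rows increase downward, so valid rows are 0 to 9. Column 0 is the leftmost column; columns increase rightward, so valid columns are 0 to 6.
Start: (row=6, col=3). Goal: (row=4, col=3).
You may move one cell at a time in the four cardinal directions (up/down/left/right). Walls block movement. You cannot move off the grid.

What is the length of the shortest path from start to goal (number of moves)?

BFS from (row=6, col=3) until reaching (row=4, col=3):
  Distance 0: (row=6, col=3)
  Distance 1: (row=6, col=2), (row=6, col=4), (row=7, col=3)
  Distance 2: (row=5, col=2), (row=5, col=4), (row=6, col=1), (row=6, col=5), (row=7, col=2), (row=7, col=4), (row=8, col=3)
  Distance 3: (row=4, col=4), (row=5, col=1), (row=5, col=5), (row=6, col=0), (row=6, col=6), (row=7, col=1), (row=7, col=5), (row=8, col=2), (row=8, col=4), (row=9, col=3)
  Distance 4: (row=4, col=3), (row=4, col=5), (row=5, col=6), (row=7, col=6), (row=8, col=1), (row=8, col=5), (row=9, col=2), (row=9, col=4)  <- goal reached here
One shortest path (4 moves): (row=6, col=3) -> (row=6, col=4) -> (row=5, col=4) -> (row=4, col=4) -> (row=4, col=3)

Answer: Shortest path length: 4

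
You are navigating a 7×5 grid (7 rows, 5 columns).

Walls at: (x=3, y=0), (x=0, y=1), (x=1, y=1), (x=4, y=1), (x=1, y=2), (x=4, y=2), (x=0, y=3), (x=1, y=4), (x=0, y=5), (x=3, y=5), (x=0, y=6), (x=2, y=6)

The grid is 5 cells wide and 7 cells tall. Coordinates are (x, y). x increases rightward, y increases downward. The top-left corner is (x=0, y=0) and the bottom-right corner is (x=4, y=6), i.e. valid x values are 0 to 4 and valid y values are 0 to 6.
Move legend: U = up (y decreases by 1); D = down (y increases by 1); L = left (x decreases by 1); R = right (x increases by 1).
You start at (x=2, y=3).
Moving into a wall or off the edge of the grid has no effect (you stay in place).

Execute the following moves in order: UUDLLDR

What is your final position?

Start: (x=2, y=3)
  U (up): (x=2, y=3) -> (x=2, y=2)
  U (up): (x=2, y=2) -> (x=2, y=1)
  D (down): (x=2, y=1) -> (x=2, y=2)
  L (left): blocked, stay at (x=2, y=2)
  L (left): blocked, stay at (x=2, y=2)
  D (down): (x=2, y=2) -> (x=2, y=3)
  R (right): (x=2, y=3) -> (x=3, y=3)
Final: (x=3, y=3)

Answer: Final position: (x=3, y=3)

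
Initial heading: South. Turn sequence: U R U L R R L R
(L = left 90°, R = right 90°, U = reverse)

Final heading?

Answer: Final heading: North

Derivation:
Start: South
  U (U-turn (180°)) -> North
  R (right (90° clockwise)) -> East
  U (U-turn (180°)) -> West
  L (left (90° counter-clockwise)) -> South
  R (right (90° clockwise)) -> West
  R (right (90° clockwise)) -> North
  L (left (90° counter-clockwise)) -> West
  R (right (90° clockwise)) -> North
Final: North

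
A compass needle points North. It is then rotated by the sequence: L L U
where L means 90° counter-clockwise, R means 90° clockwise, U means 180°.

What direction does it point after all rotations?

Answer: Final heading: North

Derivation:
Start: North
  L (left (90° counter-clockwise)) -> West
  L (left (90° counter-clockwise)) -> South
  U (U-turn (180°)) -> North
Final: North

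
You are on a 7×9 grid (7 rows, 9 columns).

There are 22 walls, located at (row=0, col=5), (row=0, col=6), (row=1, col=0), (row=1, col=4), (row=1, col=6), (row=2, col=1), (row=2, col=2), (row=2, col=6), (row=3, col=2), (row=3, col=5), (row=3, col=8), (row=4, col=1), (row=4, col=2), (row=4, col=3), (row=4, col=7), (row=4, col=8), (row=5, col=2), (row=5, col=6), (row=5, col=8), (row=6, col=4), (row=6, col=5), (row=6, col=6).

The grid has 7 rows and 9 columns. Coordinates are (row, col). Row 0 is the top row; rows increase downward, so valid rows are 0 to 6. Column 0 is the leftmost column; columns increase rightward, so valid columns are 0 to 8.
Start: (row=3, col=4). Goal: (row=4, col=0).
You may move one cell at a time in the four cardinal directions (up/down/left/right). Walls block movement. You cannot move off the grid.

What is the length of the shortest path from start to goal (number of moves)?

BFS from (row=3, col=4) until reaching (row=4, col=0):
  Distance 0: (row=3, col=4)
  Distance 1: (row=2, col=4), (row=3, col=3), (row=4, col=4)
  Distance 2: (row=2, col=3), (row=2, col=5), (row=4, col=5), (row=5, col=4)
  Distance 3: (row=1, col=3), (row=1, col=5), (row=4, col=6), (row=5, col=3), (row=5, col=5)
  Distance 4: (row=0, col=3), (row=1, col=2), (row=3, col=6), (row=6, col=3)
  Distance 5: (row=0, col=2), (row=0, col=4), (row=1, col=1), (row=3, col=7), (row=6, col=2)
  Distance 6: (row=0, col=1), (row=2, col=7), (row=6, col=1)
  Distance 7: (row=0, col=0), (row=1, col=7), (row=2, col=8), (row=5, col=1), (row=6, col=0)
  Distance 8: (row=0, col=7), (row=1, col=8), (row=5, col=0)
  Distance 9: (row=0, col=8), (row=4, col=0)  <- goal reached here
One shortest path (9 moves): (row=3, col=4) -> (row=4, col=4) -> (row=5, col=4) -> (row=5, col=3) -> (row=6, col=3) -> (row=6, col=2) -> (row=6, col=1) -> (row=6, col=0) -> (row=5, col=0) -> (row=4, col=0)

Answer: Shortest path length: 9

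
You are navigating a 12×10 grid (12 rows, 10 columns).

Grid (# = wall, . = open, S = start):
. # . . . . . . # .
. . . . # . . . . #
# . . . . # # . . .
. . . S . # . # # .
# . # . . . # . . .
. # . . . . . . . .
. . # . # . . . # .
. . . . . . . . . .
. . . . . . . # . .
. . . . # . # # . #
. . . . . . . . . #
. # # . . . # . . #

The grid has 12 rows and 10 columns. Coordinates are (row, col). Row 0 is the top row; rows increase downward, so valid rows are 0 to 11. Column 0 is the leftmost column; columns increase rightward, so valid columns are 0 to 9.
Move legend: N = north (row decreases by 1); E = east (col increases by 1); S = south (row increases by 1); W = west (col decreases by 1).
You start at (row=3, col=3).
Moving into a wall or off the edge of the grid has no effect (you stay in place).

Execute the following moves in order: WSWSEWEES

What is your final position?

Answer: Final position: (row=4, col=1)

Derivation:
Start: (row=3, col=3)
  W (west): (row=3, col=3) -> (row=3, col=2)
  S (south): blocked, stay at (row=3, col=2)
  W (west): (row=3, col=2) -> (row=3, col=1)
  S (south): (row=3, col=1) -> (row=4, col=1)
  E (east): blocked, stay at (row=4, col=1)
  W (west): blocked, stay at (row=4, col=1)
  E (east): blocked, stay at (row=4, col=1)
  E (east): blocked, stay at (row=4, col=1)
  S (south): blocked, stay at (row=4, col=1)
Final: (row=4, col=1)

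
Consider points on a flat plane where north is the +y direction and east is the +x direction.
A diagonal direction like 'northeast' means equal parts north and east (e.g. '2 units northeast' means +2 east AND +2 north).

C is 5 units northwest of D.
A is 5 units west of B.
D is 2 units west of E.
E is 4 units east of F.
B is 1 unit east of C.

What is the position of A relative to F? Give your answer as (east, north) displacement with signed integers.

Place F at the origin (east=0, north=0).
  E is 4 units east of F: delta (east=+4, north=+0); E at (east=4, north=0).
  D is 2 units west of E: delta (east=-2, north=+0); D at (east=2, north=0).
  C is 5 units northwest of D: delta (east=-5, north=+5); C at (east=-3, north=5).
  B is 1 unit east of C: delta (east=+1, north=+0); B at (east=-2, north=5).
  A is 5 units west of B: delta (east=-5, north=+0); A at (east=-7, north=5).
Therefore A relative to F: (east=-7, north=5).

Answer: A is at (east=-7, north=5) relative to F.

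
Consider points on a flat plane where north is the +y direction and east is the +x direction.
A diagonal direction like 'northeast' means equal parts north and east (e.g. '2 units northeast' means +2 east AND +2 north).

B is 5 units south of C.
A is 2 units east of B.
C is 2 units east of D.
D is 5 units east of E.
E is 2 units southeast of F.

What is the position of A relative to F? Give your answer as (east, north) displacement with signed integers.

Place F at the origin (east=0, north=0).
  E is 2 units southeast of F: delta (east=+2, north=-2); E at (east=2, north=-2).
  D is 5 units east of E: delta (east=+5, north=+0); D at (east=7, north=-2).
  C is 2 units east of D: delta (east=+2, north=+0); C at (east=9, north=-2).
  B is 5 units south of C: delta (east=+0, north=-5); B at (east=9, north=-7).
  A is 2 units east of B: delta (east=+2, north=+0); A at (east=11, north=-7).
Therefore A relative to F: (east=11, north=-7).

Answer: A is at (east=11, north=-7) relative to F.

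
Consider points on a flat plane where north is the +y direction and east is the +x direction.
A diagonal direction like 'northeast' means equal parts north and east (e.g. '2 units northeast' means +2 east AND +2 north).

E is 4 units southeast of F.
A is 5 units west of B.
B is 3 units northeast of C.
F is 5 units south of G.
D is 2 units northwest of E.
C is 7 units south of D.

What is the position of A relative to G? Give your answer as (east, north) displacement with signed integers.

Answer: A is at (east=0, north=-11) relative to G.

Derivation:
Place G at the origin (east=0, north=0).
  F is 5 units south of G: delta (east=+0, north=-5); F at (east=0, north=-5).
  E is 4 units southeast of F: delta (east=+4, north=-4); E at (east=4, north=-9).
  D is 2 units northwest of E: delta (east=-2, north=+2); D at (east=2, north=-7).
  C is 7 units south of D: delta (east=+0, north=-7); C at (east=2, north=-14).
  B is 3 units northeast of C: delta (east=+3, north=+3); B at (east=5, north=-11).
  A is 5 units west of B: delta (east=-5, north=+0); A at (east=0, north=-11).
Therefore A relative to G: (east=0, north=-11).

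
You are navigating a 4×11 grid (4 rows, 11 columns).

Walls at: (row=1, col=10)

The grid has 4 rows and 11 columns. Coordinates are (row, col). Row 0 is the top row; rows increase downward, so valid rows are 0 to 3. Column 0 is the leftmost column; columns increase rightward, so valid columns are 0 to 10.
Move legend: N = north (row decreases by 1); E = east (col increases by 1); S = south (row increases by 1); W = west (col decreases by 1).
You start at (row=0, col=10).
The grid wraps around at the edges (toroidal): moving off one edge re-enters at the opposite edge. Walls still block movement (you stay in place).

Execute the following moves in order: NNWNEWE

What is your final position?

Start: (row=0, col=10)
  N (north): (row=0, col=10) -> (row=3, col=10)
  N (north): (row=3, col=10) -> (row=2, col=10)
  W (west): (row=2, col=10) -> (row=2, col=9)
  N (north): (row=2, col=9) -> (row=1, col=9)
  E (east): blocked, stay at (row=1, col=9)
  W (west): (row=1, col=9) -> (row=1, col=8)
  E (east): (row=1, col=8) -> (row=1, col=9)
Final: (row=1, col=9)

Answer: Final position: (row=1, col=9)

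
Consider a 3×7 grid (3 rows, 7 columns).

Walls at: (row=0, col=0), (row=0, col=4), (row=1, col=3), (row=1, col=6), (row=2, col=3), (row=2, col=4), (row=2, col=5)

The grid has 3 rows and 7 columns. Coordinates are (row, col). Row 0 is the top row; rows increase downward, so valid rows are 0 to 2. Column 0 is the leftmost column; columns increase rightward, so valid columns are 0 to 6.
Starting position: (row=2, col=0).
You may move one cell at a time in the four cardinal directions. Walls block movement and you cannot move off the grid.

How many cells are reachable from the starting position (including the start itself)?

BFS flood-fill from (row=2, col=0):
  Distance 0: (row=2, col=0)
  Distance 1: (row=1, col=0), (row=2, col=1)
  Distance 2: (row=1, col=1), (row=2, col=2)
  Distance 3: (row=0, col=1), (row=1, col=2)
  Distance 4: (row=0, col=2)
  Distance 5: (row=0, col=3)
Total reachable: 9 (grid has 14 open cells total)

Answer: Reachable cells: 9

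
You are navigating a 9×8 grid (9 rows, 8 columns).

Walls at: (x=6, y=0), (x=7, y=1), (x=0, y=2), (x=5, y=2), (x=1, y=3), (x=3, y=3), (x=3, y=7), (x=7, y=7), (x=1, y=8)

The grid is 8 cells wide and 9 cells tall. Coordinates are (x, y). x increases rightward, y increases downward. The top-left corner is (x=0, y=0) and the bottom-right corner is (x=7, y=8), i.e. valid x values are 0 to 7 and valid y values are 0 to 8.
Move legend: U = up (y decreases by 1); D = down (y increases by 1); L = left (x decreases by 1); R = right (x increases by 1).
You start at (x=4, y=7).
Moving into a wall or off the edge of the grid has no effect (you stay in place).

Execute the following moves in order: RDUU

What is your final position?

Answer: Final position: (x=5, y=6)

Derivation:
Start: (x=4, y=7)
  R (right): (x=4, y=7) -> (x=5, y=7)
  D (down): (x=5, y=7) -> (x=5, y=8)
  U (up): (x=5, y=8) -> (x=5, y=7)
  U (up): (x=5, y=7) -> (x=5, y=6)
Final: (x=5, y=6)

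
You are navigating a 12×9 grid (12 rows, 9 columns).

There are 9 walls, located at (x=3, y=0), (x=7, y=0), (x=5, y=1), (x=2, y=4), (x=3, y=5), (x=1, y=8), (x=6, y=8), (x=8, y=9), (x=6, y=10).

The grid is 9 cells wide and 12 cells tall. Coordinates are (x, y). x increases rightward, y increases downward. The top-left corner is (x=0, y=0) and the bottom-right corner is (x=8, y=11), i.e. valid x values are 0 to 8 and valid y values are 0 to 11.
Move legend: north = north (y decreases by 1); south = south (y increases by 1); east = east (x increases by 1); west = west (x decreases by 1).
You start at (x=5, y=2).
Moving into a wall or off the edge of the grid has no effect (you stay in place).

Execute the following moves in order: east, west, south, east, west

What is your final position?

Answer: Final position: (x=5, y=3)

Derivation:
Start: (x=5, y=2)
  east (east): (x=5, y=2) -> (x=6, y=2)
  west (west): (x=6, y=2) -> (x=5, y=2)
  south (south): (x=5, y=2) -> (x=5, y=3)
  east (east): (x=5, y=3) -> (x=6, y=3)
  west (west): (x=6, y=3) -> (x=5, y=3)
Final: (x=5, y=3)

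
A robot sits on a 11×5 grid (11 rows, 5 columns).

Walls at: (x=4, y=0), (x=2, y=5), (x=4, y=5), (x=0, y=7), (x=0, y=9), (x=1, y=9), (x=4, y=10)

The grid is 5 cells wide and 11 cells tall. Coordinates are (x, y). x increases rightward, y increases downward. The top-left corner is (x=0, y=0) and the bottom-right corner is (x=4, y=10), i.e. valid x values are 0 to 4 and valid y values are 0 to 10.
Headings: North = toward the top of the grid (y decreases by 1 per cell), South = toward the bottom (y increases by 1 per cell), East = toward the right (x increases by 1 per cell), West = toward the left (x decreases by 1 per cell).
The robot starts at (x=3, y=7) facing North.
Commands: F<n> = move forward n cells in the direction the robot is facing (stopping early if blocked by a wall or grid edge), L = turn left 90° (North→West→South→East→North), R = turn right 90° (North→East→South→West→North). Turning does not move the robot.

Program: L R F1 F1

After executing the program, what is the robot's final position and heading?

Answer: Final position: (x=3, y=5), facing North

Derivation:
Start: (x=3, y=7), facing North
  L: turn left, now facing West
  R: turn right, now facing North
  F1: move forward 1, now at (x=3, y=6)
  F1: move forward 1, now at (x=3, y=5)
Final: (x=3, y=5), facing North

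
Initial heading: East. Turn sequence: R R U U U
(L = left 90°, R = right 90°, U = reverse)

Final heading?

Start: East
  R (right (90° clockwise)) -> South
  R (right (90° clockwise)) -> West
  U (U-turn (180°)) -> East
  U (U-turn (180°)) -> West
  U (U-turn (180°)) -> East
Final: East

Answer: Final heading: East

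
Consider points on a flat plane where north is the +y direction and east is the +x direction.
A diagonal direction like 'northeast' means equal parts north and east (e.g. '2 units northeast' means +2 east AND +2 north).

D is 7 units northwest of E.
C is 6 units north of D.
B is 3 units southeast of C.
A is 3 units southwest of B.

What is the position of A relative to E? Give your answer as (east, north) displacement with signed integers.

Place E at the origin (east=0, north=0).
  D is 7 units northwest of E: delta (east=-7, north=+7); D at (east=-7, north=7).
  C is 6 units north of D: delta (east=+0, north=+6); C at (east=-7, north=13).
  B is 3 units southeast of C: delta (east=+3, north=-3); B at (east=-4, north=10).
  A is 3 units southwest of B: delta (east=-3, north=-3); A at (east=-7, north=7).
Therefore A relative to E: (east=-7, north=7).

Answer: A is at (east=-7, north=7) relative to E.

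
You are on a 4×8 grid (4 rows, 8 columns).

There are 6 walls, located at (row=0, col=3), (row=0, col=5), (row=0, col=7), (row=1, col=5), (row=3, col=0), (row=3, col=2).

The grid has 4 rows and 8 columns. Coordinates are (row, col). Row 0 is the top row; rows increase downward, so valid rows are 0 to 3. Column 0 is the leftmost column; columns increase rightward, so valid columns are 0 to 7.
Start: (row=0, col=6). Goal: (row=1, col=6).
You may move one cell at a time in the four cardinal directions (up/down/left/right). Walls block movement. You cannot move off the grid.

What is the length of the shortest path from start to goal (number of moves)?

BFS from (row=0, col=6) until reaching (row=1, col=6):
  Distance 0: (row=0, col=6)
  Distance 1: (row=1, col=6)  <- goal reached here
One shortest path (1 moves): (row=0, col=6) -> (row=1, col=6)

Answer: Shortest path length: 1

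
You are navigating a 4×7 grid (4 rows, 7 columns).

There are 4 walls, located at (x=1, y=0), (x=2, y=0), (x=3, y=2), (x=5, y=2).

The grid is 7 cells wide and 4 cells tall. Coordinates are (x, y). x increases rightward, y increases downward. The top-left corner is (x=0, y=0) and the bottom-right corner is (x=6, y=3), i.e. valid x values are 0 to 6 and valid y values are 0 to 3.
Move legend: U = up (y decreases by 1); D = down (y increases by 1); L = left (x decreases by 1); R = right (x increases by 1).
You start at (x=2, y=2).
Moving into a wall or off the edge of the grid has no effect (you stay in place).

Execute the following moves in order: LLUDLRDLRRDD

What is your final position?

Answer: Final position: (x=2, y=3)

Derivation:
Start: (x=2, y=2)
  L (left): (x=2, y=2) -> (x=1, y=2)
  L (left): (x=1, y=2) -> (x=0, y=2)
  U (up): (x=0, y=2) -> (x=0, y=1)
  D (down): (x=0, y=1) -> (x=0, y=2)
  L (left): blocked, stay at (x=0, y=2)
  R (right): (x=0, y=2) -> (x=1, y=2)
  D (down): (x=1, y=2) -> (x=1, y=3)
  L (left): (x=1, y=3) -> (x=0, y=3)
  R (right): (x=0, y=3) -> (x=1, y=3)
  R (right): (x=1, y=3) -> (x=2, y=3)
  D (down): blocked, stay at (x=2, y=3)
  D (down): blocked, stay at (x=2, y=3)
Final: (x=2, y=3)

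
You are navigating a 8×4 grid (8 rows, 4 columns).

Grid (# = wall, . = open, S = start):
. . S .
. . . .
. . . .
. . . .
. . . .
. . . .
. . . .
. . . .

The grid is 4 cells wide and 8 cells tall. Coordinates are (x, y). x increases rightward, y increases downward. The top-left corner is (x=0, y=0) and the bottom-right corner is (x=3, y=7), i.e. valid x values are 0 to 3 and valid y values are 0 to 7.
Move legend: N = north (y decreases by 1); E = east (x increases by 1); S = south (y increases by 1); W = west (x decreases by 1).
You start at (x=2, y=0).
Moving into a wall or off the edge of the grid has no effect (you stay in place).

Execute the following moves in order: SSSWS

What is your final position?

Start: (x=2, y=0)
  S (south): (x=2, y=0) -> (x=2, y=1)
  S (south): (x=2, y=1) -> (x=2, y=2)
  S (south): (x=2, y=2) -> (x=2, y=3)
  W (west): (x=2, y=3) -> (x=1, y=3)
  S (south): (x=1, y=3) -> (x=1, y=4)
Final: (x=1, y=4)

Answer: Final position: (x=1, y=4)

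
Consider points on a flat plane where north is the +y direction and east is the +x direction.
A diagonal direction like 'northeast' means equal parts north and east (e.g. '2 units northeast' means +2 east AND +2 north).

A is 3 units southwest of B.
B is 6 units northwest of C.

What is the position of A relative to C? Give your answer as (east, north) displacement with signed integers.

Place C at the origin (east=0, north=0).
  B is 6 units northwest of C: delta (east=-6, north=+6); B at (east=-6, north=6).
  A is 3 units southwest of B: delta (east=-3, north=-3); A at (east=-9, north=3).
Therefore A relative to C: (east=-9, north=3).

Answer: A is at (east=-9, north=3) relative to C.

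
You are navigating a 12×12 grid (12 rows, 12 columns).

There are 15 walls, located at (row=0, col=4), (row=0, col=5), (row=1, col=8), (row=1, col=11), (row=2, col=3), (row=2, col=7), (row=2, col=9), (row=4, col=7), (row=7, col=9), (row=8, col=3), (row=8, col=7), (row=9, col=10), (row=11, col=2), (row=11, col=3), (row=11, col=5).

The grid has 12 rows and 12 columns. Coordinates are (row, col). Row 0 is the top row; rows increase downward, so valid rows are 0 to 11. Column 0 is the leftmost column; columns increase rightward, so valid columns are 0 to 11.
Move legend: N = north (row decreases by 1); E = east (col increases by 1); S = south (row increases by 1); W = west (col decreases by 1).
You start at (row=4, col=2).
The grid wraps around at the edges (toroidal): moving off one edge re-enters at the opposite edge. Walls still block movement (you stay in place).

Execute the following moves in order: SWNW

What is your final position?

Start: (row=4, col=2)
  S (south): (row=4, col=2) -> (row=5, col=2)
  W (west): (row=5, col=2) -> (row=5, col=1)
  N (north): (row=5, col=1) -> (row=4, col=1)
  W (west): (row=4, col=1) -> (row=4, col=0)
Final: (row=4, col=0)

Answer: Final position: (row=4, col=0)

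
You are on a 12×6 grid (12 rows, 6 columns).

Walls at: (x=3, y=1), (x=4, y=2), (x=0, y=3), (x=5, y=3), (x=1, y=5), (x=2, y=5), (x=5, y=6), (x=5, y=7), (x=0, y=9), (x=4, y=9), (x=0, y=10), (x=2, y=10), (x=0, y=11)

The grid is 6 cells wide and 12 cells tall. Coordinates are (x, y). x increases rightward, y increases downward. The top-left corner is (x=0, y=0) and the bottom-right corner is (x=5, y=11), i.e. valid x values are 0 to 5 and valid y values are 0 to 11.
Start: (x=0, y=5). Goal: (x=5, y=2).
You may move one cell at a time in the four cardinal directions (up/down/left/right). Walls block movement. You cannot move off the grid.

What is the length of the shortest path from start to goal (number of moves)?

Answer: Shortest path length: 12

Derivation:
BFS from (x=0, y=5) until reaching (x=5, y=2):
  Distance 0: (x=0, y=5)
  Distance 1: (x=0, y=4), (x=0, y=6)
  Distance 2: (x=1, y=4), (x=1, y=6), (x=0, y=7)
  Distance 3: (x=1, y=3), (x=2, y=4), (x=2, y=6), (x=1, y=7), (x=0, y=8)
  Distance 4: (x=1, y=2), (x=2, y=3), (x=3, y=4), (x=3, y=6), (x=2, y=7), (x=1, y=8)
  Distance 5: (x=1, y=1), (x=0, y=2), (x=2, y=2), (x=3, y=3), (x=4, y=4), (x=3, y=5), (x=4, y=6), (x=3, y=7), (x=2, y=8), (x=1, y=9)
  Distance 6: (x=1, y=0), (x=0, y=1), (x=2, y=1), (x=3, y=2), (x=4, y=3), (x=5, y=4), (x=4, y=5), (x=4, y=7), (x=3, y=8), (x=2, y=9), (x=1, y=10)
  Distance 7: (x=0, y=0), (x=2, y=0), (x=5, y=5), (x=4, y=8), (x=3, y=9), (x=1, y=11)
  Distance 8: (x=3, y=0), (x=5, y=8), (x=3, y=10), (x=2, y=11)
  Distance 9: (x=4, y=0), (x=5, y=9), (x=4, y=10), (x=3, y=11)
  Distance 10: (x=5, y=0), (x=4, y=1), (x=5, y=10), (x=4, y=11)
  Distance 11: (x=5, y=1), (x=5, y=11)
  Distance 12: (x=5, y=2)  <- goal reached here
One shortest path (12 moves): (x=0, y=5) -> (x=0, y=4) -> (x=1, y=4) -> (x=2, y=4) -> (x=2, y=3) -> (x=2, y=2) -> (x=2, y=1) -> (x=2, y=0) -> (x=3, y=0) -> (x=4, y=0) -> (x=5, y=0) -> (x=5, y=1) -> (x=5, y=2)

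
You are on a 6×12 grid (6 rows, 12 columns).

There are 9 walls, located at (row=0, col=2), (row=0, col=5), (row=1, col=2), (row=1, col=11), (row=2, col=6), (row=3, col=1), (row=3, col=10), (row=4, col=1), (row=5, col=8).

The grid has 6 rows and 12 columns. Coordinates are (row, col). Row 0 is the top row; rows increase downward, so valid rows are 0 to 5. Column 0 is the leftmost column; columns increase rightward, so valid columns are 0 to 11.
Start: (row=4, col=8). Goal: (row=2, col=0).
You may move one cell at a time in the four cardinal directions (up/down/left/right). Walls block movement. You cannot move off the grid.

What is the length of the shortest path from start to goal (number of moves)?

Answer: Shortest path length: 10

Derivation:
BFS from (row=4, col=8) until reaching (row=2, col=0):
  Distance 0: (row=4, col=8)
  Distance 1: (row=3, col=8), (row=4, col=7), (row=4, col=9)
  Distance 2: (row=2, col=8), (row=3, col=7), (row=3, col=9), (row=4, col=6), (row=4, col=10), (row=5, col=7), (row=5, col=9)
  Distance 3: (row=1, col=8), (row=2, col=7), (row=2, col=9), (row=3, col=6), (row=4, col=5), (row=4, col=11), (row=5, col=6), (row=5, col=10)
  Distance 4: (row=0, col=8), (row=1, col=7), (row=1, col=9), (row=2, col=10), (row=3, col=5), (row=3, col=11), (row=4, col=4), (row=5, col=5), (row=5, col=11)
  Distance 5: (row=0, col=7), (row=0, col=9), (row=1, col=6), (row=1, col=10), (row=2, col=5), (row=2, col=11), (row=3, col=4), (row=4, col=3), (row=5, col=4)
  Distance 6: (row=0, col=6), (row=0, col=10), (row=1, col=5), (row=2, col=4), (row=3, col=3), (row=4, col=2), (row=5, col=3)
  Distance 7: (row=0, col=11), (row=1, col=4), (row=2, col=3), (row=3, col=2), (row=5, col=2)
  Distance 8: (row=0, col=4), (row=1, col=3), (row=2, col=2), (row=5, col=1)
  Distance 9: (row=0, col=3), (row=2, col=1), (row=5, col=0)
  Distance 10: (row=1, col=1), (row=2, col=0), (row=4, col=0)  <- goal reached here
One shortest path (10 moves): (row=4, col=8) -> (row=4, col=7) -> (row=4, col=6) -> (row=4, col=5) -> (row=4, col=4) -> (row=4, col=3) -> (row=4, col=2) -> (row=3, col=2) -> (row=2, col=2) -> (row=2, col=1) -> (row=2, col=0)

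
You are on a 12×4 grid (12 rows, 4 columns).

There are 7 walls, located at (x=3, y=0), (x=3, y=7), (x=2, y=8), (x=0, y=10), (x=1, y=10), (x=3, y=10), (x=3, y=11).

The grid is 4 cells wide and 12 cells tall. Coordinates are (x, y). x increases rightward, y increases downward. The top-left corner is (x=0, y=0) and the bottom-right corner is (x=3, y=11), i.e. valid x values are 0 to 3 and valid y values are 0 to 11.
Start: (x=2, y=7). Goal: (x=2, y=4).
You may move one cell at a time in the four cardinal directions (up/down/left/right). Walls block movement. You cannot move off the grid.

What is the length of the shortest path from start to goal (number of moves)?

Answer: Shortest path length: 3

Derivation:
BFS from (x=2, y=7) until reaching (x=2, y=4):
  Distance 0: (x=2, y=7)
  Distance 1: (x=2, y=6), (x=1, y=7)
  Distance 2: (x=2, y=5), (x=1, y=6), (x=3, y=6), (x=0, y=7), (x=1, y=8)
  Distance 3: (x=2, y=4), (x=1, y=5), (x=3, y=5), (x=0, y=6), (x=0, y=8), (x=1, y=9)  <- goal reached here
One shortest path (3 moves): (x=2, y=7) -> (x=2, y=6) -> (x=2, y=5) -> (x=2, y=4)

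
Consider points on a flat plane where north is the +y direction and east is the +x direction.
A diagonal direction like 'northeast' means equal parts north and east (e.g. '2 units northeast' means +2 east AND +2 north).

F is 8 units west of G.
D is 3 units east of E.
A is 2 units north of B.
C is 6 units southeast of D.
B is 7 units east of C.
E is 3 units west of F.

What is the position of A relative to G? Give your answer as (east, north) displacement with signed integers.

Answer: A is at (east=5, north=-4) relative to G.

Derivation:
Place G at the origin (east=0, north=0).
  F is 8 units west of G: delta (east=-8, north=+0); F at (east=-8, north=0).
  E is 3 units west of F: delta (east=-3, north=+0); E at (east=-11, north=0).
  D is 3 units east of E: delta (east=+3, north=+0); D at (east=-8, north=0).
  C is 6 units southeast of D: delta (east=+6, north=-6); C at (east=-2, north=-6).
  B is 7 units east of C: delta (east=+7, north=+0); B at (east=5, north=-6).
  A is 2 units north of B: delta (east=+0, north=+2); A at (east=5, north=-4).
Therefore A relative to G: (east=5, north=-4).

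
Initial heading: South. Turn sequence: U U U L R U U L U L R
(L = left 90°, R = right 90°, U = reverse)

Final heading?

Start: South
  U (U-turn (180°)) -> North
  U (U-turn (180°)) -> South
  U (U-turn (180°)) -> North
  L (left (90° counter-clockwise)) -> West
  R (right (90° clockwise)) -> North
  U (U-turn (180°)) -> South
  U (U-turn (180°)) -> North
  L (left (90° counter-clockwise)) -> West
  U (U-turn (180°)) -> East
  L (left (90° counter-clockwise)) -> North
  R (right (90° clockwise)) -> East
Final: East

Answer: Final heading: East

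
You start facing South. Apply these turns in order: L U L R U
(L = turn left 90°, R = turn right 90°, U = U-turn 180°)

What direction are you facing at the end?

Answer: Final heading: East

Derivation:
Start: South
  L (left (90° counter-clockwise)) -> East
  U (U-turn (180°)) -> West
  L (left (90° counter-clockwise)) -> South
  R (right (90° clockwise)) -> West
  U (U-turn (180°)) -> East
Final: East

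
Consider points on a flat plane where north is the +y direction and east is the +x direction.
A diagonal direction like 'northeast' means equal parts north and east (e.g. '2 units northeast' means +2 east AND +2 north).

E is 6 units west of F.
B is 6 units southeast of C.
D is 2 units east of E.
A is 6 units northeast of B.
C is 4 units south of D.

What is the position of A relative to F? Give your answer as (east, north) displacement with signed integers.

Answer: A is at (east=8, north=-4) relative to F.

Derivation:
Place F at the origin (east=0, north=0).
  E is 6 units west of F: delta (east=-6, north=+0); E at (east=-6, north=0).
  D is 2 units east of E: delta (east=+2, north=+0); D at (east=-4, north=0).
  C is 4 units south of D: delta (east=+0, north=-4); C at (east=-4, north=-4).
  B is 6 units southeast of C: delta (east=+6, north=-6); B at (east=2, north=-10).
  A is 6 units northeast of B: delta (east=+6, north=+6); A at (east=8, north=-4).
Therefore A relative to F: (east=8, north=-4).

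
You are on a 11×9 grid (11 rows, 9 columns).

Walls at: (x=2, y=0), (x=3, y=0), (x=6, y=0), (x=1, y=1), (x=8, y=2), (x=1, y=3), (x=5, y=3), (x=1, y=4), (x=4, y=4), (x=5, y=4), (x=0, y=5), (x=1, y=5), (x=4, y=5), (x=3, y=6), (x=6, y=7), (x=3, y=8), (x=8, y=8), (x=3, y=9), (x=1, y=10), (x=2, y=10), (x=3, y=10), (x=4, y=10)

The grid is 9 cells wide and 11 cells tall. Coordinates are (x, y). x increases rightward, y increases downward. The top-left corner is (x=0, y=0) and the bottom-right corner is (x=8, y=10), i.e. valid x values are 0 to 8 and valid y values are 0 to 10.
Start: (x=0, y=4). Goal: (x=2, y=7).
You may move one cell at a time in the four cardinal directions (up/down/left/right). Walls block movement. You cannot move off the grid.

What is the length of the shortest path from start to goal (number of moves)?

Answer: Shortest path length: 9

Derivation:
BFS from (x=0, y=4) until reaching (x=2, y=7):
  Distance 0: (x=0, y=4)
  Distance 1: (x=0, y=3)
  Distance 2: (x=0, y=2)
  Distance 3: (x=0, y=1), (x=1, y=2)
  Distance 4: (x=0, y=0), (x=2, y=2)
  Distance 5: (x=1, y=0), (x=2, y=1), (x=3, y=2), (x=2, y=3)
  Distance 6: (x=3, y=1), (x=4, y=2), (x=3, y=3), (x=2, y=4)
  Distance 7: (x=4, y=1), (x=5, y=2), (x=4, y=3), (x=3, y=4), (x=2, y=5)
  Distance 8: (x=4, y=0), (x=5, y=1), (x=6, y=2), (x=3, y=5), (x=2, y=6)
  Distance 9: (x=5, y=0), (x=6, y=1), (x=7, y=2), (x=6, y=3), (x=1, y=6), (x=2, y=7)  <- goal reached here
One shortest path (9 moves): (x=0, y=4) -> (x=0, y=3) -> (x=0, y=2) -> (x=1, y=2) -> (x=2, y=2) -> (x=2, y=3) -> (x=2, y=4) -> (x=2, y=5) -> (x=2, y=6) -> (x=2, y=7)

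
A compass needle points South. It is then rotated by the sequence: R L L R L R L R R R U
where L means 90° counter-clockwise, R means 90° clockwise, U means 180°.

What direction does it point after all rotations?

Answer: Final heading: South

Derivation:
Start: South
  R (right (90° clockwise)) -> West
  L (left (90° counter-clockwise)) -> South
  L (left (90° counter-clockwise)) -> East
  R (right (90° clockwise)) -> South
  L (left (90° counter-clockwise)) -> East
  R (right (90° clockwise)) -> South
  L (left (90° counter-clockwise)) -> East
  R (right (90° clockwise)) -> South
  R (right (90° clockwise)) -> West
  R (right (90° clockwise)) -> North
  U (U-turn (180°)) -> South
Final: South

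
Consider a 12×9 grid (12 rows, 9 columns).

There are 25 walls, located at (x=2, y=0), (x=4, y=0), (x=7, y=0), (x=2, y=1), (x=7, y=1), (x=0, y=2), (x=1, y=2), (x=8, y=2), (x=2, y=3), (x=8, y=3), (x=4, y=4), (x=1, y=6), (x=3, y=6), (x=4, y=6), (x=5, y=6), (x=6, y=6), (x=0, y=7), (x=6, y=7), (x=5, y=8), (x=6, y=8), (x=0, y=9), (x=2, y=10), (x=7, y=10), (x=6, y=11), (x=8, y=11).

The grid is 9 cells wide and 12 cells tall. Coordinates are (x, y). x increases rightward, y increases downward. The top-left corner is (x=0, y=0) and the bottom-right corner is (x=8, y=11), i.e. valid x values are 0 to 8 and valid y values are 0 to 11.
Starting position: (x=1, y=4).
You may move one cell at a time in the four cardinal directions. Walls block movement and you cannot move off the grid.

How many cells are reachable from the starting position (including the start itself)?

Answer: Reachable cells: 76

Derivation:
BFS flood-fill from (x=1, y=4):
  Distance 0: (x=1, y=4)
  Distance 1: (x=1, y=3), (x=0, y=4), (x=2, y=4), (x=1, y=5)
  Distance 2: (x=0, y=3), (x=3, y=4), (x=0, y=5), (x=2, y=5)
  Distance 3: (x=3, y=3), (x=3, y=5), (x=0, y=6), (x=2, y=6)
  Distance 4: (x=3, y=2), (x=4, y=3), (x=4, y=5), (x=2, y=7)
  Distance 5: (x=3, y=1), (x=2, y=2), (x=4, y=2), (x=5, y=3), (x=5, y=5), (x=1, y=7), (x=3, y=7), (x=2, y=8)
  Distance 6: (x=3, y=0), (x=4, y=1), (x=5, y=2), (x=6, y=3), (x=5, y=4), (x=6, y=5), (x=4, y=7), (x=1, y=8), (x=3, y=8), (x=2, y=9)
  Distance 7: (x=5, y=1), (x=6, y=2), (x=7, y=3), (x=6, y=4), (x=7, y=5), (x=5, y=7), (x=0, y=8), (x=4, y=8), (x=1, y=9), (x=3, y=9)
  Distance 8: (x=5, y=0), (x=6, y=1), (x=7, y=2), (x=7, y=4), (x=8, y=5), (x=7, y=6), (x=4, y=9), (x=1, y=10), (x=3, y=10)
  Distance 9: (x=6, y=0), (x=8, y=4), (x=8, y=6), (x=7, y=7), (x=5, y=9), (x=0, y=10), (x=4, y=10), (x=1, y=11), (x=3, y=11)
  Distance 10: (x=8, y=7), (x=7, y=8), (x=6, y=9), (x=5, y=10), (x=0, y=11), (x=2, y=11), (x=4, y=11)
  Distance 11: (x=8, y=8), (x=7, y=9), (x=6, y=10), (x=5, y=11)
  Distance 12: (x=8, y=9)
  Distance 13: (x=8, y=10)
Total reachable: 76 (grid has 83 open cells total)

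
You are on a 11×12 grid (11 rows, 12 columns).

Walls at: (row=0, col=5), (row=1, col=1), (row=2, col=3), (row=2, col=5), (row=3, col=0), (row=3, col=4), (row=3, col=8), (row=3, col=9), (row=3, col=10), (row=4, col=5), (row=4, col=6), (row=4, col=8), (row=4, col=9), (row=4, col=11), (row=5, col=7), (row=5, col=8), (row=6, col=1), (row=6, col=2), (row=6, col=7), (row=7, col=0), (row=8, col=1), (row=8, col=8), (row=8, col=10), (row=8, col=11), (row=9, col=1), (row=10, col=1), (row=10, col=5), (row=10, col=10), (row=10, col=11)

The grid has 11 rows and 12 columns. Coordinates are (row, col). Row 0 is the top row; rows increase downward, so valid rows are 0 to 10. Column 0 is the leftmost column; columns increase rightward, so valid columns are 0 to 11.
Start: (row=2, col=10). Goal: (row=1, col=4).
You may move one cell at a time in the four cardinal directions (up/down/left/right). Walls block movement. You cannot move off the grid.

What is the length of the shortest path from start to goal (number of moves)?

BFS from (row=2, col=10) until reaching (row=1, col=4):
  Distance 0: (row=2, col=10)
  Distance 1: (row=1, col=10), (row=2, col=9), (row=2, col=11)
  Distance 2: (row=0, col=10), (row=1, col=9), (row=1, col=11), (row=2, col=8), (row=3, col=11)
  Distance 3: (row=0, col=9), (row=0, col=11), (row=1, col=8), (row=2, col=7)
  Distance 4: (row=0, col=8), (row=1, col=7), (row=2, col=6), (row=3, col=7)
  Distance 5: (row=0, col=7), (row=1, col=6), (row=3, col=6), (row=4, col=7)
  Distance 6: (row=0, col=6), (row=1, col=5), (row=3, col=5)
  Distance 7: (row=1, col=4)  <- goal reached here
One shortest path (7 moves): (row=2, col=10) -> (row=2, col=9) -> (row=2, col=8) -> (row=2, col=7) -> (row=2, col=6) -> (row=1, col=6) -> (row=1, col=5) -> (row=1, col=4)

Answer: Shortest path length: 7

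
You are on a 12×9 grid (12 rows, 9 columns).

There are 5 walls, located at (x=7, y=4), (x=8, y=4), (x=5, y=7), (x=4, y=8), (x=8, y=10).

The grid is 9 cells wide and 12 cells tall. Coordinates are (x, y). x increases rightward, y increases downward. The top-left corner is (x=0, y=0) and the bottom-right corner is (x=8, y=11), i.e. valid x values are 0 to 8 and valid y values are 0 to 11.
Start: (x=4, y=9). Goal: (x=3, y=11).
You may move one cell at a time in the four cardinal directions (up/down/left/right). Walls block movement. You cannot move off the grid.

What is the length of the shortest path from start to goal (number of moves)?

BFS from (x=4, y=9) until reaching (x=3, y=11):
  Distance 0: (x=4, y=9)
  Distance 1: (x=3, y=9), (x=5, y=9), (x=4, y=10)
  Distance 2: (x=3, y=8), (x=5, y=8), (x=2, y=9), (x=6, y=9), (x=3, y=10), (x=5, y=10), (x=4, y=11)
  Distance 3: (x=3, y=7), (x=2, y=8), (x=6, y=8), (x=1, y=9), (x=7, y=9), (x=2, y=10), (x=6, y=10), (x=3, y=11), (x=5, y=11)  <- goal reached here
One shortest path (3 moves): (x=4, y=9) -> (x=3, y=9) -> (x=3, y=10) -> (x=3, y=11)

Answer: Shortest path length: 3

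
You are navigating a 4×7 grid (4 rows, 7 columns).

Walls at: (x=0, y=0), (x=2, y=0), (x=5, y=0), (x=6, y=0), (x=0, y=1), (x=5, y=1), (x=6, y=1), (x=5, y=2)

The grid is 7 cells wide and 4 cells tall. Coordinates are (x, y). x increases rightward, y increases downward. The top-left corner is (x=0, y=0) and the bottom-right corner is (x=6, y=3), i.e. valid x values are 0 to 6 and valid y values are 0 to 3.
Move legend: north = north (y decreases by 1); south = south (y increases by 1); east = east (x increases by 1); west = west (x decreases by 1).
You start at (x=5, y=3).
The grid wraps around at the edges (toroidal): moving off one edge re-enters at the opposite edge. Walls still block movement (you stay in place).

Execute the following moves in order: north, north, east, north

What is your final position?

Start: (x=5, y=3)
  north (north): blocked, stay at (x=5, y=3)
  north (north): blocked, stay at (x=5, y=3)
  east (east): (x=5, y=3) -> (x=6, y=3)
  north (north): (x=6, y=3) -> (x=6, y=2)
Final: (x=6, y=2)

Answer: Final position: (x=6, y=2)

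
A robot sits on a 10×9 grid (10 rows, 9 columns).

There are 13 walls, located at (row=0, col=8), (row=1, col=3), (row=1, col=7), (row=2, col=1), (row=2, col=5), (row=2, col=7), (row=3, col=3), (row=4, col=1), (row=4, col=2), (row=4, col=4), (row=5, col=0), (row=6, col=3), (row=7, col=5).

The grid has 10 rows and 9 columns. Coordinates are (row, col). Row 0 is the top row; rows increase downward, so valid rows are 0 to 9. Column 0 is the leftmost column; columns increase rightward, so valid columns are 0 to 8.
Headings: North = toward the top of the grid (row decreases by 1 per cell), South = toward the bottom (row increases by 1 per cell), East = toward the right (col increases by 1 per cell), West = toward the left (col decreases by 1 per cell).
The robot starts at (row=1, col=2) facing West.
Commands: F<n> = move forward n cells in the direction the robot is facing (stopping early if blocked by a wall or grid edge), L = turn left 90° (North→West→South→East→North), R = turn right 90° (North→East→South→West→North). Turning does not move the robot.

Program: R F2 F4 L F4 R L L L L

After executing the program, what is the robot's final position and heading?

Answer: Final position: (row=0, col=0), facing North

Derivation:
Start: (row=1, col=2), facing West
  R: turn right, now facing North
  F2: move forward 1/2 (blocked), now at (row=0, col=2)
  F4: move forward 0/4 (blocked), now at (row=0, col=2)
  L: turn left, now facing West
  F4: move forward 2/4 (blocked), now at (row=0, col=0)
  R: turn right, now facing North
  L: turn left, now facing West
  L: turn left, now facing South
  L: turn left, now facing East
  L: turn left, now facing North
Final: (row=0, col=0), facing North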